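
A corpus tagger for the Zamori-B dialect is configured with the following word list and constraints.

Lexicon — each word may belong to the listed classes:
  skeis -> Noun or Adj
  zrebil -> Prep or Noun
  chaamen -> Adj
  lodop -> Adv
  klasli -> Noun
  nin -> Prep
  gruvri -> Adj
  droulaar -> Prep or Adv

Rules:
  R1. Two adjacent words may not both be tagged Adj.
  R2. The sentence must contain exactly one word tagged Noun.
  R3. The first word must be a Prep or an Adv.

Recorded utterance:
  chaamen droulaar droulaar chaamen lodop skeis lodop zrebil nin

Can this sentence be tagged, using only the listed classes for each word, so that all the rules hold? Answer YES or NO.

Candidates per position — 1:chaamen {Adj}; 2:droulaar {Prep,Adv}; 3:droulaar {Prep,Adv}; 4:chaamen {Adj}; 5:lodop {Adv}; 6:skeis {Noun,Adj}; 7:lodop {Adv}; 8:zrebil {Prep,Noun}; 9:nin {Prep}.
Rule 3 cannot be satisfied by any choice of tags from the lexicon.
So there is no consistent tagging.

NO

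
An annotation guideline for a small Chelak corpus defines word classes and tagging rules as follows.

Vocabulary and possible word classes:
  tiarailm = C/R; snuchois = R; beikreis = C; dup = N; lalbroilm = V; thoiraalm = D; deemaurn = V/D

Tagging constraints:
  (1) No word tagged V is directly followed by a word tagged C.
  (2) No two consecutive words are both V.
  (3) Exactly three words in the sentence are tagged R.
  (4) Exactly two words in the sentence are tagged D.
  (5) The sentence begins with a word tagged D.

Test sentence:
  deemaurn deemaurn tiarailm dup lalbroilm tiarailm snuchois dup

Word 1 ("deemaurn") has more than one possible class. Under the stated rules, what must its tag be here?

Candidates per position — 1:deemaurn {V,D}; 2:deemaurn {V,D}; 3:tiarailm {C,R}; 4:dup {N}; 5:lalbroilm {V}; 6:tiarailm {C,R}; 7:snuchois {R}; 8:dup {N}.
At position 1, choosing V makes rule 4 impossible to satisfy; hence D.
At position 2, choosing V makes rule 4 impossible to satisfy; hence D.
At position 3, choosing C makes rule 3 impossible to satisfy; hence R.
At position 6, choosing C makes rule 1 impossible to satisfy; hence R.
The unique satisfying tagging is: D D R N V R R N.
Checking: rule 1 holds; rule 2 holds; rule 3 holds; rule 4 holds; rule 5 holds.

D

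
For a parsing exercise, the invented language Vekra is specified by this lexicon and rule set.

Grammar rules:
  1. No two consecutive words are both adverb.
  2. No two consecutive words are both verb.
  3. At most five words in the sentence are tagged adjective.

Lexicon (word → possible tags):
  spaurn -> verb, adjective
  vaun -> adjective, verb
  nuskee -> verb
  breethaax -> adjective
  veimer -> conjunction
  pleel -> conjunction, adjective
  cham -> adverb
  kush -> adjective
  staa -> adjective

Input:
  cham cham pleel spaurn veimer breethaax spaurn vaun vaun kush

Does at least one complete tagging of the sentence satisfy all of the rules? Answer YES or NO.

Candidates per position — 1:cham {adverb}; 2:cham {adverb}; 3:pleel {conjunction,adjective}; 4:spaurn {verb,adjective}; 5:veimer {conjunction}; 6:breethaax {adjective}; 7:spaurn {verb,adjective}; 8:vaun {adjective,verb}; 9:vaun {adjective,verb}; 10:kush {adjective}.
Rule 1 cannot be satisfied by any choice of tags from the lexicon.
So there is no consistent tagging.

NO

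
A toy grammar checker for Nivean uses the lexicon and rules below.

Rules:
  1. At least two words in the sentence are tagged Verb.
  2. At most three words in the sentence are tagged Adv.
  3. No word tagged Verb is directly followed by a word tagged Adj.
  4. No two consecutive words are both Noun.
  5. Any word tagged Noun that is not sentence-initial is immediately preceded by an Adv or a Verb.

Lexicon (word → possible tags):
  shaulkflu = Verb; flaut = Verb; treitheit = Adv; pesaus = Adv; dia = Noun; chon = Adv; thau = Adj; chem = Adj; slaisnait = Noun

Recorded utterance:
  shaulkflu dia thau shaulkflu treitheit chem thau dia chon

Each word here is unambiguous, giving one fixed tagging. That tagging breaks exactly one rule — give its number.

5

Fixed tagging: Verb Noun Adj Verb Adv Adj Adj Noun Adv.
Rule check: R1 pass, R2 pass, R3 pass, R4 pass, R5 fail.
Only rule 5 fails.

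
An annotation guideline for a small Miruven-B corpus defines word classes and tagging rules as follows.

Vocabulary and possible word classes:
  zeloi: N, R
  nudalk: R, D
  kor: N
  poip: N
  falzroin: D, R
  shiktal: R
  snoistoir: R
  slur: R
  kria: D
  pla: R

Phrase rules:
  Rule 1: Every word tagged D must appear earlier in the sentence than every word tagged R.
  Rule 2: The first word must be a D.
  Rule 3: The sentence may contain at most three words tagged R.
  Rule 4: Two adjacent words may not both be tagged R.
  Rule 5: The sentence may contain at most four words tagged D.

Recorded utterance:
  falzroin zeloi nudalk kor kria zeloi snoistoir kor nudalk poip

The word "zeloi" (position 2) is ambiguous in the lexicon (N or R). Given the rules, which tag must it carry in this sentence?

Candidates per position — 1:falzroin {D,R}; 2:zeloi {N,R}; 3:nudalk {R,D}; 4:kor {N}; 5:kria {D}; 6:zeloi {N,R}; 7:snoistoir {R}; 8:kor {N}; 9:nudalk {R,D}; 10:poip {N}.
Position 1: R is ruled out by rule 1; that leaves D.
Position 2: R is ruled out by rule 1; that leaves N.
Position 3: R is ruled out by rule 1; that leaves D.
Position 6: R is ruled out by rule 4; that leaves N.
Position 9: D is ruled out by rule 1; that leaves R.
The only consistent sequence is: D N D N D N R N R N.
Checking: rule 1 ✓; rule 2 ✓; rule 3 ✓; rule 4 ✓; rule 5 ✓.

N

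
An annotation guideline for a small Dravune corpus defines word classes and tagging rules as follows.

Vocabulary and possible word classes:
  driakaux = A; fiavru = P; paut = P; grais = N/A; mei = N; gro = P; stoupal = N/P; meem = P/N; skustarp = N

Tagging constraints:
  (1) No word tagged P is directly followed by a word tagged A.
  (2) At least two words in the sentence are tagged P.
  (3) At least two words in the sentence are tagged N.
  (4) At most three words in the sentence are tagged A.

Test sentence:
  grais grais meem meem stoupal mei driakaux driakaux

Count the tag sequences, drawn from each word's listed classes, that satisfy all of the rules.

12

Candidates per position — 1:grais {N,A}; 2:grais {N,A}; 3:meem {P,N}; 4:meem {P,N}; 5:stoupal {N,P}; 6:mei {N}; 7:driakaux {A}; 8:driakaux {A}.
There are 32 candidate sequences in total.
Checking each against the rules leaves 12 sequences.
Count = 12.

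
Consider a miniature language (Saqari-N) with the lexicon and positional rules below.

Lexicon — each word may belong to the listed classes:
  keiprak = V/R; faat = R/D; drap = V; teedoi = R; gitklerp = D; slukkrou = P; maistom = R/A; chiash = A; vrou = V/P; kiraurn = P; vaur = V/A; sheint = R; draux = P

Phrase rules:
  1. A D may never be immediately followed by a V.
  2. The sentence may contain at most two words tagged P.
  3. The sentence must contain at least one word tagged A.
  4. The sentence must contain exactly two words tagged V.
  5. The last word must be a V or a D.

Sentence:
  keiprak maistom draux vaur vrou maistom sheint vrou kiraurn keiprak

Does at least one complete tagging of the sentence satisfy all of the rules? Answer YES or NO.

NO

Candidates per position — 1:keiprak {V,R}; 2:maistom {R,A}; 3:draux {P}; 4:vaur {V,A}; 5:vrou {V,P}; 6:maistom {R,A}; 7:sheint {R}; 8:vrou {V,P}; 9:kiraurn {P}; 10:keiprak {V,R}.
Every candidate sequence violates at least one rule; no consistent tagging exists.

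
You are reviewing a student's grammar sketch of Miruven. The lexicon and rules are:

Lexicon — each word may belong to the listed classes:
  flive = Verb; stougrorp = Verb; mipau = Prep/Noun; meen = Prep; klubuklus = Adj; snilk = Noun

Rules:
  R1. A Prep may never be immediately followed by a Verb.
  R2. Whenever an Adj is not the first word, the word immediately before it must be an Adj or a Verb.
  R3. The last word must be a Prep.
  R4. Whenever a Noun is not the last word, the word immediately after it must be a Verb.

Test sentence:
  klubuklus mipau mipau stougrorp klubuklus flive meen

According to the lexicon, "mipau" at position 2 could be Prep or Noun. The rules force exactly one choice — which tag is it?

Prep

Candidates per position — 1:klubuklus {Adj}; 2:mipau {Prep,Noun}; 3:mipau {Prep,Noun}; 4:stougrorp {Verb}; 5:klubuklus {Adj}; 6:flive {Verb}; 7:meen {Prep}.
Position 2: tagging it Noun would leave rule 4 unsatisfiable, so it must be Prep.
Position 3: tagging it Prep would leave rule 1 unsatisfiable, so it must be Noun.
The unique satisfying tagging is: Adj Prep Noun Verb Adj Verb Prep.
Checking: rule 1 ok; rule 2 ok; rule 3 ok; rule 4 ok.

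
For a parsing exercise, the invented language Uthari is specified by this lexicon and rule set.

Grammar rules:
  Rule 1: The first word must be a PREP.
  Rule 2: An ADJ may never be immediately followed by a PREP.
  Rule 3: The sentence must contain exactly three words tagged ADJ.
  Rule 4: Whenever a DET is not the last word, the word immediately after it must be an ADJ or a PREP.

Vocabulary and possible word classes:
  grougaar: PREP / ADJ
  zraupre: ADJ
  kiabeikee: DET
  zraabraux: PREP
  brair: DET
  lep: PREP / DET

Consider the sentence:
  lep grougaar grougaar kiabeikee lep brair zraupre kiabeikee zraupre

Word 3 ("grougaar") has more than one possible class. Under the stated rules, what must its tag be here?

Candidates per position — 1:lep {PREP,DET}; 2:grougaar {PREP,ADJ}; 3:grougaar {PREP,ADJ}; 4:kiabeikee {DET}; 5:lep {PREP,DET}; 6:brair {DET}; 7:zraupre {ADJ}; 8:kiabeikee {DET}; 9:zraupre {ADJ}.
Position 1: tagging it DET would leave rule 1 unsatisfiable, so it must be PREP.
Position 5: tagging it DET would leave rule 4 unsatisfiable, so it must be PREP.
Position 3: the remaining choice is settled jointly with positions 2 — only ADJ at position 3 is part of a tagging that satisfies every rule.
The unique satisfying tagging is: PREP PREP ADJ DET PREP DET ADJ DET ADJ.
Checking: rule 1 satisfied; rule 2 satisfied; rule 3 satisfied; rule 4 satisfied.

ADJ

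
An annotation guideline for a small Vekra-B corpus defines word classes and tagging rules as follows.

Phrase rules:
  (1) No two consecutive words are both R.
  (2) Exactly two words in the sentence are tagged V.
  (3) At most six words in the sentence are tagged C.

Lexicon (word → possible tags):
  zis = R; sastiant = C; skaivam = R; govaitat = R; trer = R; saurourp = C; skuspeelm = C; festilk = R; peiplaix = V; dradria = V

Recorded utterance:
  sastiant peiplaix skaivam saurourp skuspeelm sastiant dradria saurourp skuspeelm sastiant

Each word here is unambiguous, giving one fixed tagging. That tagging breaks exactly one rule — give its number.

3

Fixed tagging: C V R C C C V C C C.
Checking each rule: R1 ok, R2 ok, R3 fails.
Only rule 3 fails.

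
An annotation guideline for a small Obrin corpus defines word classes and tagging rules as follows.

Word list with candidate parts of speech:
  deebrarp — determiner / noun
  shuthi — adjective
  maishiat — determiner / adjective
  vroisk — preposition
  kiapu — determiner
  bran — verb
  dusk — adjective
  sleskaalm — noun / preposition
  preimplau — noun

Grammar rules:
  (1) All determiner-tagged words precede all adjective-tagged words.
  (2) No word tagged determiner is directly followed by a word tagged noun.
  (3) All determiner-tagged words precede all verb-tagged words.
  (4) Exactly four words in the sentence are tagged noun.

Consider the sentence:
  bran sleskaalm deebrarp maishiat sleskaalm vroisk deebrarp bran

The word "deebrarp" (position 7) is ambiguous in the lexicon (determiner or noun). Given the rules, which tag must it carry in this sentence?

noun

Candidates per position — 1:bran {verb}; 2:sleskaalm {noun,preposition}; 3:deebrarp {determiner,noun}; 4:maishiat {determiner,adjective}; 5:sleskaalm {noun,preposition}; 6:vroisk {preposition}; 7:deebrarp {determiner,noun}; 8:bran {verb}.
If word 2 were preposition, no tagging could satisfy rule 4; so word 2 is noun.
If word 3 were determiner, no tagging could satisfy rule 3; so word 3 is noun.
If word 4 were determiner, no tagging could satisfy rule 3; so word 4 is adjective.
If word 5 were preposition, no tagging could satisfy rule 4; so word 5 is noun.
If word 7 were determiner, no tagging could satisfy rule 1; so word 7 is noun.
The unique satisfying tagging is: verb noun noun adjective noun preposition noun verb.
Verifying each rule — rule 1 satisfied; rule 2 satisfied; rule 3 satisfied; rule 4 satisfied.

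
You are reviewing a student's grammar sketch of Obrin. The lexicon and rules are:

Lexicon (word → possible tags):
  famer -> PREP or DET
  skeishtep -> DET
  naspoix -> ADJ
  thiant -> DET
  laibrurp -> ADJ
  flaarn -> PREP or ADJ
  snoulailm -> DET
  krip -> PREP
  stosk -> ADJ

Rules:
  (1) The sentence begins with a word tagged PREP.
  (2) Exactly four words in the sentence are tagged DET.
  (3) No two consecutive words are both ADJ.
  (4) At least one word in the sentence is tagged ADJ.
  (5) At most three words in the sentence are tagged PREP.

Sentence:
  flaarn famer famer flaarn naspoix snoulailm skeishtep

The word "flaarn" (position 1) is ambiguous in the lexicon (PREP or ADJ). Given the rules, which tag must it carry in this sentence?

Candidates per position — 1:flaarn {PREP,ADJ}; 2:famer {PREP,DET}; 3:famer {PREP,DET}; 4:flaarn {PREP,ADJ}; 5:naspoix {ADJ}; 6:snoulailm {DET}; 7:skeishtep {DET}.
Word 1 cannot be ADJ — rule 1 would then fail for every completion. It is PREP.
Word 2 cannot be PREP — rule 2 would then fail for every completion. It is DET.
Word 3 cannot be PREP — rule 2 would then fail for every completion. It is DET.
Word 4 cannot be ADJ — rule 3 would then fail for every completion. It is PREP.
So the tagging must be: PREP DET DET PREP ADJ DET DET.
Check: rule 1 ok; rule 2 ok; rule 3 ok; rule 4 ok; rule 5 ok.

PREP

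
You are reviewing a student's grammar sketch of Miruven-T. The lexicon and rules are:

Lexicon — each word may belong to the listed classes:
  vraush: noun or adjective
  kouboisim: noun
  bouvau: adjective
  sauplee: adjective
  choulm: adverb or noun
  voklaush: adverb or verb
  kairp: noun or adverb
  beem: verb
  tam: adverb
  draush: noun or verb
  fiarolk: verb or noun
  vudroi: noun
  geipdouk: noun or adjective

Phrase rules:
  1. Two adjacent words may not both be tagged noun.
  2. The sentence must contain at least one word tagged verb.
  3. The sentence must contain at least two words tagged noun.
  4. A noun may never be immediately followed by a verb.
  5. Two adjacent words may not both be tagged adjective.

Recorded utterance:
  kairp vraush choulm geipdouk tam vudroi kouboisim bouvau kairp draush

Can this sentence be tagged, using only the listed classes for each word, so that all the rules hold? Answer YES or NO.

Candidates per position — 1:kairp {noun,adverb}; 2:vraush {noun,adjective}; 3:choulm {adverb,noun}; 4:geipdouk {noun,adjective}; 5:tam {adverb}; 6:vudroi {noun}; 7:kouboisim {noun}; 8:bouvau {adjective}; 9:kairp {noun,adverb}; 10:draush {noun,verb}.
Rule 1 cannot be satisfied by any choice of tags from the lexicon.
So there is no consistent tagging.

NO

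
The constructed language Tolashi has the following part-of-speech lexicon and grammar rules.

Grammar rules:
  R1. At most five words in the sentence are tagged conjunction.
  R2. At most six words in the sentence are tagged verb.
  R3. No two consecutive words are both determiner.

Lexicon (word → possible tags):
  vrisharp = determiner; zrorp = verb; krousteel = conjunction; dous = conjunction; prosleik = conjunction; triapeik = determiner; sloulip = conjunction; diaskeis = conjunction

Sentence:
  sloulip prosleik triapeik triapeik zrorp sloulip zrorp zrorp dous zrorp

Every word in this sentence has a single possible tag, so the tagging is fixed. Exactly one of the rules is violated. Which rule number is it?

3

Fixed tagging: conjunction conjunction determiner determiner verb conjunction verb verb conjunction verb.
Rule check: R1 holds, R2 holds, R3 violated.
Only rule 3 fails.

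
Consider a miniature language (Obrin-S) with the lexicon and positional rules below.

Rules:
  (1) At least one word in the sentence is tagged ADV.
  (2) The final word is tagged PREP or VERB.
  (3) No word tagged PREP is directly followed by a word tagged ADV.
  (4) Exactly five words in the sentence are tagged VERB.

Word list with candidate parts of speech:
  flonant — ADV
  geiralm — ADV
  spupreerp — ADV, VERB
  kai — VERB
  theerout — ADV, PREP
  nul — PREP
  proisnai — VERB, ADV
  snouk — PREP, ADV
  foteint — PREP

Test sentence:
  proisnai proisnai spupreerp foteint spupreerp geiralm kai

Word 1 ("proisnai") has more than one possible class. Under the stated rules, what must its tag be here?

VERB

Candidates per position — 1:proisnai {VERB,ADV}; 2:proisnai {VERB,ADV}; 3:spupreerp {ADV,VERB}; 4:foteint {PREP}; 5:spupreerp {ADV,VERB}; 6:geiralm {ADV}; 7:kai {VERB}.
Position 1: ADV is ruled out by rule 4; that leaves VERB.
Position 2: ADV is ruled out by rule 4; that leaves VERB.
Position 3: ADV is ruled out by rule 4; that leaves VERB.
Position 5: ADV is ruled out by rule 3; that leaves VERB.
The unique satisfying tagging is: VERB VERB VERB PREP VERB ADV VERB.
Rule-by-rule: rule 1 ok; rule 2 ok; rule 3 ok; rule 4 ok.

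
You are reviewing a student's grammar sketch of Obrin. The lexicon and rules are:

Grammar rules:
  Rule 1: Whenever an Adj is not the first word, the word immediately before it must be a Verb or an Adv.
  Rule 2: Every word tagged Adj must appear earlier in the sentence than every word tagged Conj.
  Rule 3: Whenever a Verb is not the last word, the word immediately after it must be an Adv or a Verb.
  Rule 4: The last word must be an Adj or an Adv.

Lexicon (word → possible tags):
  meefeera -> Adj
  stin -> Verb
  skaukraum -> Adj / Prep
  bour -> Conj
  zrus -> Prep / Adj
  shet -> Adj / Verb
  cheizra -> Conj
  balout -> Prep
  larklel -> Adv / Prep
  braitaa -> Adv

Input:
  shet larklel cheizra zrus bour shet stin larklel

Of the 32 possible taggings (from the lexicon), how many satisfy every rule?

3

Candidates per position — 1:shet {Adj,Verb}; 2:larklel {Adv,Prep}; 3:cheizra {Conj}; 4:zrus {Prep,Adj}; 5:bour {Conj}; 6:shet {Adj,Verb}; 7:stin {Verb}; 8:larklel {Adv,Prep}.
There are 32 candidate sequences in total.
The sequences that satisfy every rule: Adj Adv Conj Prep Conj Verb Verb Adv; Adj Prep Conj Prep Conj Verb Verb Adv; Verb Adv Conj Prep Conj Verb Verb Adv.
Count = 3.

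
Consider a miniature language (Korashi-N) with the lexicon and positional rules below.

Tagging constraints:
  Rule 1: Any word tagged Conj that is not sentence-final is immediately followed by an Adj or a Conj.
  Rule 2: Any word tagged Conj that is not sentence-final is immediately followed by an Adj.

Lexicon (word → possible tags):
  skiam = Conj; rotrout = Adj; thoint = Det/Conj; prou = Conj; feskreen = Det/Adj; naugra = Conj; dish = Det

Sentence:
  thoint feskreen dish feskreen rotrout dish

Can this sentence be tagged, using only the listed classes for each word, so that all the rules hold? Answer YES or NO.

Candidates per position — 1:thoint {Det,Conj}; 2:feskreen {Det,Adj}; 3:dish {Det}; 4:feskreen {Det,Adj}; 5:rotrout {Adj}; 6:dish {Det}.
One satisfying assignment: Det Adj Det Det Adj Det.
Check: rule 1 ok; rule 2 ok.

YES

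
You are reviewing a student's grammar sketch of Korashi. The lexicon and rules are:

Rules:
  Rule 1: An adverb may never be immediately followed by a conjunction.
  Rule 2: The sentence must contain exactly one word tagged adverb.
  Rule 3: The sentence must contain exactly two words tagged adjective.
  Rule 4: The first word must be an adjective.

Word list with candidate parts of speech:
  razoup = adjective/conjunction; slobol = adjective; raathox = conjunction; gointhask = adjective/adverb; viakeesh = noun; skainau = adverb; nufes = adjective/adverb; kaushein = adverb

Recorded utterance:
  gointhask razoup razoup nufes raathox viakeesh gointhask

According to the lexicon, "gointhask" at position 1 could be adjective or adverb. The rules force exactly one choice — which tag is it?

adjective

Candidates per position — 1:gointhask {adjective,adverb}; 2:razoup {adjective,conjunction}; 3:razoup {adjective,conjunction}; 4:nufes {adjective,adverb}; 5:raathox {conjunction}; 6:viakeesh {noun}; 7:gointhask {adjective,adverb}.
Word 1 cannot be adverb — rule 4 would then fail for every completion. It is adjective.
Word 4 cannot be adverb — rule 1 would then fail for every completion. It is adjective.
Word 7 cannot be adjective — rule 2 would then fail for every completion. It is adverb.
Word 2 cannot be adjective — rule 3 would then fail for every completion. It is conjunction.
Word 3 cannot be adjective — rule 3 would then fail for every completion. It is conjunction.
The unique satisfying tagging is: adjective conjunction conjunction adjective conjunction noun adverb.
Checking: rule 1 ✓; rule 2 ✓; rule 3 ✓; rule 4 ✓.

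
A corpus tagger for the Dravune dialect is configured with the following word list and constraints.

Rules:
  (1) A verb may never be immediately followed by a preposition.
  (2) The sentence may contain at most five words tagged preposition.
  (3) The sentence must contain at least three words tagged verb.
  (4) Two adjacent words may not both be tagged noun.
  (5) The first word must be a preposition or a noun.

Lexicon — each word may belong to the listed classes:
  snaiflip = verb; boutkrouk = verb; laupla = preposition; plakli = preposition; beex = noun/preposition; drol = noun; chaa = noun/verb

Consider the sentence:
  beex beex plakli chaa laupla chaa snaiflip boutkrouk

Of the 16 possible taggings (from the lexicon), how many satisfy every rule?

Candidates per position — 1:beex {noun,preposition}; 2:beex {noun,preposition}; 3:plakli {preposition}; 4:chaa {noun,verb}; 5:laupla {preposition}; 6:chaa {noun,verb}; 7:snaiflip {verb}; 8:boutkrouk {verb}.
There are 16 candidate sequences in total.
The sequences that satisfy every rule: noun preposition preposition noun preposition verb verb verb; preposition noun preposition noun preposition verb verb verb; preposition preposition preposition noun preposition verb verb verb.
Count = 3.

3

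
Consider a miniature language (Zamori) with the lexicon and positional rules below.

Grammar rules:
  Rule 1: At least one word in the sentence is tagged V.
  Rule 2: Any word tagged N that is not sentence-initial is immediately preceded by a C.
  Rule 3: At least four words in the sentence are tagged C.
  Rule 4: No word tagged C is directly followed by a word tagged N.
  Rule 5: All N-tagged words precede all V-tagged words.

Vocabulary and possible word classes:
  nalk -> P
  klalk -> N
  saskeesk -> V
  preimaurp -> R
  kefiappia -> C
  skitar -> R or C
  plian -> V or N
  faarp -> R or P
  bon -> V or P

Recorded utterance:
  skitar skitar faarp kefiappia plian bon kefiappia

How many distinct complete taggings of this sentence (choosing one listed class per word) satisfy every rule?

Candidates per position — 1:skitar {R,C}; 2:skitar {R,C}; 3:faarp {R,P}; 4:kefiappia {C}; 5:plian {V,N}; 6:bon {V,P}; 7:kefiappia {C}.
There are 32 candidate sequences in total.
The sequences that satisfy every rule: C C R C V V C; C C R C V P C; C C P C V V C; C C P C V P C.
Count = 4.

4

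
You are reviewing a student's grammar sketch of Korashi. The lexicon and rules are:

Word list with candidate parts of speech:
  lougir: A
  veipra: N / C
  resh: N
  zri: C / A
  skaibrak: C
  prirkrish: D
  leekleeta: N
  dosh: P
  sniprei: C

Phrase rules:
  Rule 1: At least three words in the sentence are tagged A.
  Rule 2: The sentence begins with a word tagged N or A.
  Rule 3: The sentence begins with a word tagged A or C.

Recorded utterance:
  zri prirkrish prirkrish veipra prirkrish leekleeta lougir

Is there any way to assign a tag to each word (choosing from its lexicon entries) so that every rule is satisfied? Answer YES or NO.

NO

Candidates per position — 1:zri {C,A}; 2:prirkrish {D}; 3:prirkrish {D}; 4:veipra {N,C}; 5:prirkrish {D}; 6:leekleeta {N}; 7:lougir {A}.
Rule 1 cannot be satisfied by any choice of tags from the lexicon.
So there is no consistent tagging.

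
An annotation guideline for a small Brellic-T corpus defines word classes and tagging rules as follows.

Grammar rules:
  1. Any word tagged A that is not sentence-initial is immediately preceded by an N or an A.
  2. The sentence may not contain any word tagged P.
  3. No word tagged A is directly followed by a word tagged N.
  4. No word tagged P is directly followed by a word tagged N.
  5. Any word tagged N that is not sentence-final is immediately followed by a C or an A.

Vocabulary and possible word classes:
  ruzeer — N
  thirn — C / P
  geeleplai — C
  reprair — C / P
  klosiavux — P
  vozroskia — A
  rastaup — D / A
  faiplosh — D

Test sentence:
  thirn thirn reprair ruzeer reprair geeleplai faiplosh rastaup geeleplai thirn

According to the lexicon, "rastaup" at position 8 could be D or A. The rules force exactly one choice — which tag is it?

Candidates per position — 1:thirn {C,P}; 2:thirn {C,P}; 3:reprair {C,P}; 4:ruzeer {N}; 5:reprair {C,P}; 6:geeleplai {C}; 7:faiplosh {D}; 8:rastaup {D,A}; 9:geeleplai {C}; 10:thirn {C,P}.
If word 1 were P, no tagging could satisfy rule 2; so word 1 is C.
If word 2 were P, no tagging could satisfy rule 2; so word 2 is C.
If word 3 were P, no tagging could satisfy rule 2; so word 3 is C.
If word 5 were P, no tagging could satisfy rule 2; so word 5 is C.
If word 8 were A, no tagging could satisfy rule 1; so word 8 is D.
If word 10 were P, no tagging could satisfy rule 2; so word 10 is C.
The unique satisfying tagging is: C C C N C C D D C C.
Checking: rule 1 holds; rule 2 holds; rule 3 holds; rule 4 holds; rule 5 holds.

D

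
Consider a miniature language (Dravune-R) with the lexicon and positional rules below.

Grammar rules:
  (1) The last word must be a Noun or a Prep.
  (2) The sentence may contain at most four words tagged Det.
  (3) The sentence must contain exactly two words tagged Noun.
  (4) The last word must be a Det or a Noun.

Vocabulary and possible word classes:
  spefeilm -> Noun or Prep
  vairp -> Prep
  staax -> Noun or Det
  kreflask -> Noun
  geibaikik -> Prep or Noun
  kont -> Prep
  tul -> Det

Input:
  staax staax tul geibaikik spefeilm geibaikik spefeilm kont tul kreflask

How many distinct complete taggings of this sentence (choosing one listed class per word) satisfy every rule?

6

Candidates per position — 1:staax {Noun,Det}; 2:staax {Noun,Det}; 3:tul {Det}; 4:geibaikik {Prep,Noun}; 5:spefeilm {Noun,Prep}; 6:geibaikik {Prep,Noun}; 7:spefeilm {Noun,Prep}; 8:kont {Prep}; 9:tul {Det}; 10:kreflask {Noun}.
There are 64 candidate sequences in total.
Checking each against the rules leaves 6 sequences.
Count = 6.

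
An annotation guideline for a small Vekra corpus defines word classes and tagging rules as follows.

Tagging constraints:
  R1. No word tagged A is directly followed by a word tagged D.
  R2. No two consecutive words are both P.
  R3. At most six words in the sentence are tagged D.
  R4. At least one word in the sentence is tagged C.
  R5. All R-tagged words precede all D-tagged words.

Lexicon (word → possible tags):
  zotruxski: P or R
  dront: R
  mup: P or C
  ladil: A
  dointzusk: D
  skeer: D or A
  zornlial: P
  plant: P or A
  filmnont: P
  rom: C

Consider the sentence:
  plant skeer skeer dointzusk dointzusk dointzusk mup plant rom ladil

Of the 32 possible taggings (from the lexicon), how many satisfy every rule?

Candidates per position — 1:plant {P,A}; 2:skeer {D,A}; 3:skeer {D,A}; 4:dointzusk {D}; 5:dointzusk {D}; 6:dointzusk {D}; 7:mup {P,C}; 8:plant {P,A}; 9:rom {C}; 10:ladil {A}.
There are 32 candidate sequences in total.
The sequences that satisfy every rule: P D D D D D P A C A; P D D D D D C P C A; P D D D D D C A C A.
Count = 3.

3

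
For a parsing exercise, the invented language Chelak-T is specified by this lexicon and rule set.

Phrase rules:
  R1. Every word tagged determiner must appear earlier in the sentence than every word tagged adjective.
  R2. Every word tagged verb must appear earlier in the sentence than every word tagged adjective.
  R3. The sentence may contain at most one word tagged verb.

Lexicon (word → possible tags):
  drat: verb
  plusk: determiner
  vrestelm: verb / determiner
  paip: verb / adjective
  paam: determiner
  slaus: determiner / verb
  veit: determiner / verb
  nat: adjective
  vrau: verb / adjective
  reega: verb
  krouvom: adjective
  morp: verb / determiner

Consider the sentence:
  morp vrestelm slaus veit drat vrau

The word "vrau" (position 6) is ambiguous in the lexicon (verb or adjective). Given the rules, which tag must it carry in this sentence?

adjective

Candidates per position — 1:morp {verb,determiner}; 2:vrestelm {verb,determiner}; 3:slaus {determiner,verb}; 4:veit {determiner,verb}; 5:drat {verb}; 6:vrau {verb,adjective}.
If word 1 were verb, no tagging could satisfy rule 3; so word 1 is determiner.
If word 2 were verb, no tagging could satisfy rule 3; so word 2 is determiner.
If word 3 were verb, no tagging could satisfy rule 3; so word 3 is determiner.
If word 4 were verb, no tagging could satisfy rule 3; so word 4 is determiner.
If word 6 were verb, no tagging could satisfy rule 3; so word 6 is adjective.
So the tagging must be: determiner determiner determiner determiner verb adjective.
Check: rule 1 ok; rule 2 ok; rule 3 ok.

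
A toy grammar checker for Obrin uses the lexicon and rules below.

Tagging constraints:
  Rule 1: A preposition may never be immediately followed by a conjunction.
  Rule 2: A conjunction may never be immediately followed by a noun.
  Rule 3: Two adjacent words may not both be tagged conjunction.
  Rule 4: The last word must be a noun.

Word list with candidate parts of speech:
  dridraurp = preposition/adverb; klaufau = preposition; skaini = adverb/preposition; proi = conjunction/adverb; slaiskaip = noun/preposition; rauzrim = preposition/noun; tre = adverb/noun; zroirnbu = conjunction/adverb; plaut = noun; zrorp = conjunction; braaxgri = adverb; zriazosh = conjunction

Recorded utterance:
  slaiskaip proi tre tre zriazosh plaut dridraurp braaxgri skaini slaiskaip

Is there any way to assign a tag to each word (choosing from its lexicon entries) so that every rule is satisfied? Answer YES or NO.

NO

Candidates per position — 1:slaiskaip {noun,preposition}; 2:proi {conjunction,adverb}; 3:tre {adverb,noun}; 4:tre {adverb,noun}; 5:zriazosh {conjunction}; 6:plaut {noun}; 7:dridraurp {preposition,adverb}; 8:braaxgri {adverb}; 9:skaini {adverb,preposition}; 10:slaiskaip {noun,preposition}.
Rule 2 cannot be satisfied by any choice of tags from the lexicon.
So there is no consistent tagging.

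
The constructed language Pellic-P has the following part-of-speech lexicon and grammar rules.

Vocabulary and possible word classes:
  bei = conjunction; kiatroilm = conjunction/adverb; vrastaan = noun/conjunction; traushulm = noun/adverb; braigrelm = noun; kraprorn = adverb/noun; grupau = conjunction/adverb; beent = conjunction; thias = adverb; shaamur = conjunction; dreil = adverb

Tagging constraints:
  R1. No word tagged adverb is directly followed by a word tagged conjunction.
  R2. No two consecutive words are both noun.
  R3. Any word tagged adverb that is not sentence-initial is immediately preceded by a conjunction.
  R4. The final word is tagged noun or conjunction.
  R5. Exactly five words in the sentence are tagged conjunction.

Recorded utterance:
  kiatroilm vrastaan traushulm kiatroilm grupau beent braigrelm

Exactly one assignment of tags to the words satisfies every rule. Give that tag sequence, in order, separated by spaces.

conjunction conjunction noun conjunction conjunction conjunction noun

Candidates per position — 1:kiatroilm {conjunction,adverb}; 2:vrastaan {noun,conjunction}; 3:traushulm {noun,adverb}; 4:kiatroilm {conjunction,adverb}; 5:grupau {conjunction,adverb}; 6:beent {conjunction}; 7:braigrelm {noun}.
If word 1 were adverb, no tagging could satisfy rule 5; so word 1 is conjunction.
If word 2 were noun, no tagging could satisfy rule 5; so word 2 is conjunction.
If word 3 were adverb, no tagging could satisfy rule 1; so word 3 is noun.
If word 4 were adverb, no tagging could satisfy rule 1; so word 4 is conjunction.
If word 5 were adverb, no tagging could satisfy rule 1; so word 5 is conjunction.
So the tagging must be: conjunction conjunction noun conjunction conjunction conjunction noun.
Check: rule 1 ok; rule 2 ok; rule 3 ok; rule 4 ok; rule 5 ok.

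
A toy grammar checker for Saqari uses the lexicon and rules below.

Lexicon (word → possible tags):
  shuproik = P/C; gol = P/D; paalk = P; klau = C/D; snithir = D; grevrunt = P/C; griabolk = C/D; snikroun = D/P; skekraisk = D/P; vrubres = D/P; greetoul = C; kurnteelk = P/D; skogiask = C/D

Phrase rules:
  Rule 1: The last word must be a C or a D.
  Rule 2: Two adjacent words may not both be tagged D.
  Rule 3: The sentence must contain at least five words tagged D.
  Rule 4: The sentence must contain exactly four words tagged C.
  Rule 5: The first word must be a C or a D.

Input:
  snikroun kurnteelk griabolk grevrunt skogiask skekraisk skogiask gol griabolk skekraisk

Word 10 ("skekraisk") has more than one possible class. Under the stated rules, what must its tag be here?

Candidates per position — 1:snikroun {D,P}; 2:kurnteelk {P,D}; 3:griabolk {C,D}; 4:grevrunt {P,C}; 5:skogiask {C,D}; 6:skekraisk {D,P}; 7:skogiask {C,D}; 8:gol {P,D}; 9:griabolk {C,D}; 10:skekraisk {D,P}.
Word 1 cannot be P — rule 5 would then fail for every completion. It is D.
Word 2 cannot be D — rule 2 would then fail for every completion. It is P.
Word 10 cannot be P — rule 1 would then fail for every completion. It is D.
Word 9 cannot be D — rule 2 would then fail for every completion. It is C.
The remaining ambiguous positions (3, 4, 5, 6, 7, 8) are resolved jointly — only one combination satisfies every rule.
That leaves exactly one tagging: D P D C C D C D C D.
Checking: rule 1 holds; rule 2 holds; rule 3 holds; rule 4 holds; rule 5 holds.

D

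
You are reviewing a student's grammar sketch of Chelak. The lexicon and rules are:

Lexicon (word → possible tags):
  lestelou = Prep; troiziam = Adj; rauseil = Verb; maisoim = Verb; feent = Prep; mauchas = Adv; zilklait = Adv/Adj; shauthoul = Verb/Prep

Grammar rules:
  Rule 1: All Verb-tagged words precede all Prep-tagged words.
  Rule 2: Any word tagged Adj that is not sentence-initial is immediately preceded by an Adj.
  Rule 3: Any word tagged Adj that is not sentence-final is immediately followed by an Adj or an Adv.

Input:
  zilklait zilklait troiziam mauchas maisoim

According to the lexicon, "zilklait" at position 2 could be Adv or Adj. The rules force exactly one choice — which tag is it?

Candidates per position — 1:zilklait {Adv,Adj}; 2:zilklait {Adv,Adj}; 3:troiziam {Adj}; 4:mauchas {Adv}; 5:maisoim {Verb}.
If word 1 were Adv, no tagging could satisfy rule 2; so word 1 is Adj.
If word 2 were Adv, no tagging could satisfy rule 2; so word 2 is Adj.
The only consistent sequence is: Adj Adj Adj Adv Verb.
Checking: rule 1 holds; rule 2 holds; rule 3 holds.

Adj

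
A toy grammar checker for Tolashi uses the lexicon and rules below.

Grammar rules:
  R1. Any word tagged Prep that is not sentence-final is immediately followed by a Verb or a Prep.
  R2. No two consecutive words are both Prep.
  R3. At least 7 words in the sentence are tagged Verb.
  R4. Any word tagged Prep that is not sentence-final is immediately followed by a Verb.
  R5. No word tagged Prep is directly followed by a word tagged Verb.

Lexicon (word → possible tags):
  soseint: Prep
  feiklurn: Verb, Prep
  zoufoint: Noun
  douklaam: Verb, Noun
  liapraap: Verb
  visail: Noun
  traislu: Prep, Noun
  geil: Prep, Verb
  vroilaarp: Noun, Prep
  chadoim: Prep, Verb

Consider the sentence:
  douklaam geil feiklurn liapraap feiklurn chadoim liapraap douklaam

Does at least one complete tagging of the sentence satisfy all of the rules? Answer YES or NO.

YES

Candidates per position — 1:douklaam {Verb,Noun}; 2:geil {Prep,Verb}; 3:feiklurn {Verb,Prep}; 4:liapraap {Verb}; 5:feiklurn {Verb,Prep}; 6:chadoim {Prep,Verb}; 7:liapraap {Verb}; 8:douklaam {Verb,Noun}.
One satisfying assignment: Noun Verb Verb Verb Verb Verb Verb Verb.
Check: rule 1 ok; rule 2 ok; rule 3 ok; rule 4 ok; rule 5 ok.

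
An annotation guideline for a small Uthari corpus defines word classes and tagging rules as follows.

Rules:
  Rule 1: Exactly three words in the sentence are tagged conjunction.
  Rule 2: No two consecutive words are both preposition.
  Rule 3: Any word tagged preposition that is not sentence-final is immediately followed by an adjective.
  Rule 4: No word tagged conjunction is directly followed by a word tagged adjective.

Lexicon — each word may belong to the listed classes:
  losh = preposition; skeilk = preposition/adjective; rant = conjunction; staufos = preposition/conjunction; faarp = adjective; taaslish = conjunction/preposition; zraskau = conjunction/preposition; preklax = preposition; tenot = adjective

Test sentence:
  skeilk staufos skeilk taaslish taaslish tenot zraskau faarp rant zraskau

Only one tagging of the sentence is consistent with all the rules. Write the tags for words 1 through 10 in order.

adjective preposition adjective conjunction preposition adjective preposition adjective conjunction conjunction

Candidates per position — 1:skeilk {preposition,adjective}; 2:staufos {preposition,conjunction}; 3:skeilk {preposition,adjective}; 4:taaslish {conjunction,preposition}; 5:taaslish {conjunction,preposition}; 6:tenot {adjective}; 7:zraskau {conjunction,preposition}; 8:faarp {adjective}; 9:rant {conjunction}; 10:zraskau {conjunction,preposition}.
Word 1 cannot be preposition — rule 3 would then fail for every completion. It is adjective.
Word 3 cannot be preposition — rule 3 would then fail for every completion. It is adjective.
Word 4 cannot be preposition — rule 3 would then fail for every completion. It is conjunction.
Word 5 cannot be conjunction — rule 4 would then fail for every completion. It is preposition.
Word 7 cannot be conjunction — rule 4 would then fail for every completion. It is preposition.
Word 2 cannot be conjunction — rule 4 would then fail for every completion. It is preposition.
Word 10 cannot be preposition — rule 1 would then fail for every completion. It is conjunction.
The unique satisfying tagging is: adjective preposition adjective conjunction preposition adjective preposition adjective conjunction conjunction.
Verifying each rule — rule 1 holds; rule 2 holds; rule 3 holds; rule 4 holds.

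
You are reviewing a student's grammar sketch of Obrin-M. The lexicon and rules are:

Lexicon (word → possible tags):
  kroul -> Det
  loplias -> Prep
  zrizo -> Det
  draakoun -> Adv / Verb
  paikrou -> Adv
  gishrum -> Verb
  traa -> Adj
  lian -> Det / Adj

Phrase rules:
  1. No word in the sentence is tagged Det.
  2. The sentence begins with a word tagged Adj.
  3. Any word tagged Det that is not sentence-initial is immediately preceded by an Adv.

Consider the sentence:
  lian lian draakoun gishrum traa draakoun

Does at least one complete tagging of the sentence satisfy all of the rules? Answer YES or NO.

Candidates per position — 1:lian {Det,Adj}; 2:lian {Det,Adj}; 3:draakoun {Adv,Verb}; 4:gishrum {Verb}; 5:traa {Adj}; 6:draakoun {Adv,Verb}.
One satisfying assignment: Adj Adj Adv Verb Adj Verb.
Check: rule 1 satisfied; rule 2 satisfied; rule 3 satisfied.

YES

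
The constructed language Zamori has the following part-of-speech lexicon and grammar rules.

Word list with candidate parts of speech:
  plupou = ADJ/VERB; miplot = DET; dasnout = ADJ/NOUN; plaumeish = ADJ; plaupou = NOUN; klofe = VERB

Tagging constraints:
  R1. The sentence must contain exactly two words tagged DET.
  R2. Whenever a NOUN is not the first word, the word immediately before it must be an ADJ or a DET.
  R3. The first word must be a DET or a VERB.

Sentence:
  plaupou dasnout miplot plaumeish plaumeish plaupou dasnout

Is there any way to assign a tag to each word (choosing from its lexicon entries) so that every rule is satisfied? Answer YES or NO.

NO

Candidates per position — 1:plaupou {NOUN}; 2:dasnout {ADJ,NOUN}; 3:miplot {DET}; 4:plaumeish {ADJ}; 5:plaumeish {ADJ}; 6:plaupou {NOUN}; 7:dasnout {ADJ,NOUN}.
Rule 1 cannot be satisfied by any choice of tags from the lexicon.
So there is no consistent tagging.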